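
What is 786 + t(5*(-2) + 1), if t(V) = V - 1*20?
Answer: 757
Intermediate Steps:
t(V) = -20 + V (t(V) = V - 20 = -20 + V)
786 + t(5*(-2) + 1) = 786 + (-20 + (5*(-2) + 1)) = 786 + (-20 + (-10 + 1)) = 786 + (-20 - 9) = 786 - 29 = 757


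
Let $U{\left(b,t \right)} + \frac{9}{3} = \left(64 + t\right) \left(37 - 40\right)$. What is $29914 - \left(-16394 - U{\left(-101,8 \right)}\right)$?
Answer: $46089$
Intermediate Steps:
$U{\left(b,t \right)} = -195 - 3 t$ ($U{\left(b,t \right)} = -3 + \left(64 + t\right) \left(37 - 40\right) = -3 + \left(64 + t\right) \left(-3\right) = -3 - \left(192 + 3 t\right) = -195 - 3 t$)
$29914 - \left(-16394 - U{\left(-101,8 \right)}\right) = 29914 - \left(-16394 - \left(-195 - 24\right)\right) = 29914 - \left(-16394 - -219\right) = 29914 - \left(-16394 + 219\right) = 29914 - -16175 = 29914 + 16175 = 46089$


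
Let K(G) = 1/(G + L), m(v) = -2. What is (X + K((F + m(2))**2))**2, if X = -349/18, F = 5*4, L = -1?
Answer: 12703318681/33802596 ≈ 375.81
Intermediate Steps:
F = 20
K(G) = 1/(-1 + G) (K(G) = 1/(G - 1) = 1/(-1 + G))
X = -349/18 (X = -349*1/18 = -349/18 ≈ -19.389)
(X + K((F + m(2))**2))**2 = (-349/18 + 1/(-1 + (20 - 2)**2))**2 = (-349/18 + 1/(-1 + 18**2))**2 = (-349/18 + 1/(-1 + 324))**2 = (-349/18 + 1/323)**2 = (-112709/5814)**2 = 12703318681/33802596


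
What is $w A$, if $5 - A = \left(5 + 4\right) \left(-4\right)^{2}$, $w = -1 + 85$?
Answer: $-11676$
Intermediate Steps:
$w = 84$
$A = -139$ ($A = 5 - \left(5 + 4\right) \left(-4\right)^{2} = 5 - 9 \cdot 16 = 5 - 144 = -139$)
$w A = 84 \left(-139\right) = -11676$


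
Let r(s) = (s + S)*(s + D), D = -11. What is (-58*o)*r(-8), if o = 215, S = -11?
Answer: -4501670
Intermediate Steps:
r(s) = (-11 + s)² (r(s) = (s - 11)*(s - 11) = (-11 + s)*(-11 + s) = (-11 + s)²)
(-58*o)*r(-8) = (-58*215)*(121 + (-8)² - 22*(-8)) = -12470*(121 + 64 + 176) = -12470*361 = -4501670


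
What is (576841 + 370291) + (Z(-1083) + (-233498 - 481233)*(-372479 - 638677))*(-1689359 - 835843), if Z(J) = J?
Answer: -1824974944647044374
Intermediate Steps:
(576841 + 370291) + (Z(-1083) + (-233498 - 481233)*(-372479 - 638677))*(-1689359 - 835843) = (576841 + 370291) + (-1083 + (-233498 - 481233)*(-372479 - 638677))*(-1689359 - 835843) = 947132 + (-1083 - 714731*(-1011156))*(-2525202) = 947132 + (-1083 + 722704539036)*(-2525202) = 947132 + 722704537953*(-2525202) = 947132 - 1824974944647991506 = -1824974944647044374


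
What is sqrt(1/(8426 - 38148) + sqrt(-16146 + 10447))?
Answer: sqrt(-29722 + 883397284*I*sqrt(5699))/29722 ≈ 6.1438 + 6.1438*I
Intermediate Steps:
sqrt(1/(8426 - 38148) + sqrt(-16146 + 10447)) = sqrt(1/(-29722) + sqrt(-5699)) = sqrt(-1/29722 + I*sqrt(5699))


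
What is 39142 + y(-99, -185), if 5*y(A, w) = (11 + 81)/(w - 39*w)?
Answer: 687920696/17575 ≈ 39142.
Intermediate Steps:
y(A, w) = -46/(95*w) (y(A, w) = ((11 + 81)/(w - 39*w))/5 = (92/((-38*w)))/5 = (92*(-1/(38*w)))/5 = (-46/(19*w))/5 = -46/(95*w))
39142 + y(-99, -185) = 39142 - 46/95/(-185) = 39142 - 46/95*(-1/185) = 39142 + 46/17575 = 687920696/17575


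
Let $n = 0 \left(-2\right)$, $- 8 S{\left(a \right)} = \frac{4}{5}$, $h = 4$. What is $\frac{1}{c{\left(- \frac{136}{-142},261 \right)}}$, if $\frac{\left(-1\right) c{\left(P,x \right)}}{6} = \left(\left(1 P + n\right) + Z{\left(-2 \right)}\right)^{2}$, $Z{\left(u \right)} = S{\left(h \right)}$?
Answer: $- \frac{252050}{1112643} \approx -0.22653$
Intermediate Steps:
$S{\left(a \right)} = - \frac{1}{10}$ ($S{\left(a \right)} = - \frac{4 \cdot \frac{1}{5}}{8} = \left(- \frac{1}{8}\right) \frac{4}{5} = - \frac{1}{10}$)
$Z{\left(u \right)} = - \frac{1}{10}$
$n = 0$
$c{\left(P,x \right)} = - 6 \left(- \frac{1}{10} + P\right)^{2}$ ($c{\left(P,x \right)} = - 6 \left(\left(1 P + 0\right) - \frac{1}{10}\right)^{2} = - 6 \left(\left(P + 0\right) - \frac{1}{10}\right)^{2} = - 6 \left(P - \frac{1}{10}\right)^{2} = - 6 \left(- \frac{1}{10} + P\right)^{2}$)
$\frac{1}{c{\left(- \frac{136}{-142},261 \right)}} = \frac{1}{\left(- \frac{3}{50}\right) \left(-1 + 10 \left(- \frac{136}{-142}\right)\right)^{2}} = \frac{1}{\left(- \frac{3}{50}\right) \left(-1 + 10 \left(\left(-136\right) \left(- \frac{1}{142}\right)\right)\right)^{2}} = \frac{1}{\left(- \frac{3}{50}\right) \left(-1 + 10 \cdot \frac{68}{71}\right)^{2}} = \frac{1}{\left(- \frac{3}{50}\right) \left(-1 + \frac{680}{71}\right)^{2}} = \frac{1}{\left(- \frac{3}{50}\right) \left(\frac{609}{71}\right)^{2}} = \frac{1}{\left(- \frac{3}{50}\right) \frac{370881}{5041}} = \frac{1}{- \frac{1112643}{252050}} = - \frac{252050}{1112643}$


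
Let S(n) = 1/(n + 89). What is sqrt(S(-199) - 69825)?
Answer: I*sqrt(844882610)/110 ≈ 264.24*I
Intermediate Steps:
S(n) = 1/(89 + n)
sqrt(S(-199) - 69825) = sqrt(1/(89 - 199) - 69825) = sqrt(1/(-110) - 69825) = sqrt(-1/110 - 69825) = sqrt(-7680751/110) = I*sqrt(844882610)/110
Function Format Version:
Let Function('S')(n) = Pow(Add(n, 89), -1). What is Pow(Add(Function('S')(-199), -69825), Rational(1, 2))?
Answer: Mul(Rational(1, 110), I, Pow(844882610, Rational(1, 2))) ≈ Mul(264.24, I)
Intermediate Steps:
Function('S')(n) = Pow(Add(89, n), -1)
Pow(Add(Function('S')(-199), -69825), Rational(1, 2)) = Pow(Add(Pow(Add(89, -199), -1), -69825), Rational(1, 2)) = Pow(Add(Pow(-110, -1), -69825), Rational(1, 2)) = Pow(Add(Rational(-1, 110), -69825), Rational(1, 2)) = Pow(Rational(-7680751, 110), Rational(1, 2)) = Mul(Rational(1, 110), I, Pow(844882610, Rational(1, 2)))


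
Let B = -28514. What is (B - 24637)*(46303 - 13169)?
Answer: -1761105234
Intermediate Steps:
(B - 24637)*(46303 - 13169) = (-28514 - 24637)*(46303 - 13169) = -53151*33134 = -1761105234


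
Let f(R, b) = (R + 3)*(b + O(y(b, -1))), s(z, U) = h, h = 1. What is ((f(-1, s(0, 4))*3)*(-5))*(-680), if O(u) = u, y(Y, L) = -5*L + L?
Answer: 102000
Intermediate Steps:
y(Y, L) = -4*L
s(z, U) = 1
f(R, b) = (3 + R)*(4 + b) (f(R, b) = (R + 3)*(b - 4*(-1)) = (3 + R)*(b + 4) = (3 + R)*(4 + b))
((f(-1, s(0, 4))*3)*(-5))*(-680) = (((12 + 3*1 + 4*(-1) - 1*1)*3)*(-5))*(-680) = (((12 + 3 - 4 - 1)*3)*(-5))*(-680) = ((10*3)*(-5))*(-680) = (30*(-5))*(-680) = -150*(-680) = 102000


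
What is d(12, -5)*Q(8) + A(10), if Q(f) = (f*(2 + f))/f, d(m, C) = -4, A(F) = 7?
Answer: -33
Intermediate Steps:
Q(f) = 2 + f
d(12, -5)*Q(8) + A(10) = -4*(2 + 8) + 7 = -4*10 + 7 = -40 + 7 = -33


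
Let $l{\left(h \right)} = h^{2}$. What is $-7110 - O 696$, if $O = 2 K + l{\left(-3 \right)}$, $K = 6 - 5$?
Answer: $-14766$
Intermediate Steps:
$K = 1$
$O = 11$ ($O = 2 \cdot 1 + \left(-3\right)^{2} = 2 + 9 = 11$)
$-7110 - O 696 = -7110 - 11 \cdot 696 = -7110 - 7656 = -14766$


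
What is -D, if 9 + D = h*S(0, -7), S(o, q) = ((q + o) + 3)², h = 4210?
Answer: -67351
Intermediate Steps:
S(o, q) = (3 + o + q)² (S(o, q) = ((o + q) + 3)² = (3 + o + q)²)
D = 67351 (D = -9 + 4210*(3 + 0 - 7)² = -9 + 4210*(-4)² = -9 + 4210*16 = -9 + 67360 = 67351)
-D = -1*67351 = -67351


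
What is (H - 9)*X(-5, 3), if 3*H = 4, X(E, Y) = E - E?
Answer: 0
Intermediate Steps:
X(E, Y) = 0
H = 4/3 (H = (1/3)*4 = 4/3 ≈ 1.3333)
(H - 9)*X(-5, 3) = (4/3 - 9)*0 = -23/3*0 = 0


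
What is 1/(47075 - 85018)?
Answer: -1/37943 ≈ -2.6355e-5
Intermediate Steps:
1/(47075 - 85018) = 1/(-37943) = -1/37943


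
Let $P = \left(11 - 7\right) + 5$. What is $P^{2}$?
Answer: $81$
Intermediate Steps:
$P = 9$ ($P = 4 + 5 = 9$)
$P^{2} = 9^{2} = 81$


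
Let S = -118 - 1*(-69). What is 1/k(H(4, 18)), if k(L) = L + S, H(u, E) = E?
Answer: -1/31 ≈ -0.032258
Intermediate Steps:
S = -49 (S = -118 + 69 = -49)
k(L) = -49 + L (k(L) = L - 49 = -49 + L)
1/k(H(4, 18)) = 1/(-49 + 18) = 1/(-31) = -1/31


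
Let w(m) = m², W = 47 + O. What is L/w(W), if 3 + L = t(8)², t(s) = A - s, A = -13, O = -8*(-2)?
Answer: 146/1323 ≈ 0.11036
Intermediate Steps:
O = 16
t(s) = -13 - s
W = 63 (W = 47 + 16 = 63)
L = 438 (L = -3 + (-13 - 1*8)² = -3 + (-13 - 8)² = -3 + (-21)² = -3 + 441 = 438)
L/w(W) = 438/(63²) = 438/3969 = 438*(1/3969) = 146/1323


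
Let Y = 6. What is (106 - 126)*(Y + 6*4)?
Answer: -600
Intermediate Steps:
(106 - 126)*(Y + 6*4) = (106 - 126)*(6 + 6*4) = -20*(6 + 24) = -20*30 = -600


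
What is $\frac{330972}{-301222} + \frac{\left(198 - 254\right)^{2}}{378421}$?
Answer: $- \frac{62151061510}{56994365231} \approx -1.0905$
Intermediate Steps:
$\frac{330972}{-301222} + \frac{\left(198 - 254\right)^{2}}{378421} = 330972 \left(- \frac{1}{301222}\right) + \left(-56\right)^{2} \cdot \frac{1}{378421} = - \frac{165486}{150611} + 3136 \cdot \frac{1}{378421} = - \frac{165486}{150611} + \frac{3136}{378421} = - \frac{62151061510}{56994365231}$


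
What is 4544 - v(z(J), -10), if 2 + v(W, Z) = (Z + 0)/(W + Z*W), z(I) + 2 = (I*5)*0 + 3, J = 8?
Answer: 40904/9 ≈ 4544.9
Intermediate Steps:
z(I) = 1 (z(I) = -2 + ((I*5)*0 + 3) = -2 + ((5*I)*0 + 3) = -2 + (0 + 3) = -2 + 3 = 1)
v(W, Z) = -2 + Z/(W + W*Z) (v(W, Z) = -2 + (Z + 0)/(W + Z*W) = -2 + Z/(W + W*Z))
4544 - v(z(J), -10) = 4544 - (-10 - 2*1 - 2*1*(-10))/(1*(1 - 10)) = 4544 - (-10 - 2 + 20)/(-9) = 4544 - (-1)*8/9 = 4544 - 1*(-8/9) = 4544 + 8/9 = 40904/9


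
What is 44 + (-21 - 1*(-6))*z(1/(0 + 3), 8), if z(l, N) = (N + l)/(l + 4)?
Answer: 197/13 ≈ 15.154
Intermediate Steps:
z(l, N) = (N + l)/(4 + l)
44 + (-21 - 1*(-6))*z(1/(0 + 3), 8) = 44 + (-21 - 1*(-6))*((8 + 1/(0 + 3))/(4 + 1/(0 + 3))) = 44 + (-21 + 6)*((8 + 1/3)/(4 + 1/3)) = 44 - 15*(8 + ⅓)/(4 + ⅓) = 44 - 15*25/(13/3*3) = 44 - 45*25/(13*3) = 44 - 15*25/13 = 44 - 375/13 = 197/13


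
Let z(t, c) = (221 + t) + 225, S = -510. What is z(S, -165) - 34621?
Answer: -34685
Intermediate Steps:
z(t, c) = 446 + t
z(S, -165) - 34621 = (446 - 510) - 34621 = -64 - 34621 = -34685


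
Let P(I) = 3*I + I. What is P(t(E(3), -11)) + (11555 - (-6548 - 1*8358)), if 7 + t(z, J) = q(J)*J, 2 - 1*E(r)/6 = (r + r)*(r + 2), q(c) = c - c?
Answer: 26433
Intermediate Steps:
q(c) = 0
E(r) = 12 - 12*r*(2 + r) (E(r) = 12 - 6*(r + r)*(r + 2) = 12 - 6*2*r*(2 + r) = 12 - 12*r*(2 + r))
t(z, J) = -7 (t(z, J) = -7 + 0*J = -7 + 0 = -7)
P(I) = 4*I
P(t(E(3), -11)) + (11555 - (-6548 - 1*8358)) = 4*(-7) + (11555 - (-6548 - 1*8358)) = -28 + (11555 - (-6548 - 8358)) = -28 + (11555 - 1*(-14906)) = -28 + (11555 + 14906) = -28 + 26461 = 26433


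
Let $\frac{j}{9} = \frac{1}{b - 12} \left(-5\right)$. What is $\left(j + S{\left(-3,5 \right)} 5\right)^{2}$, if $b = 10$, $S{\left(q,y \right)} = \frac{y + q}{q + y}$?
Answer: $\frac{3025}{4} \approx 756.25$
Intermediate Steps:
$S{\left(q,y \right)} = 1$ ($S{\left(q,y \right)} = \frac{q + y}{q + y} = 1$)
$j = \frac{45}{2}$ ($j = 9 \frac{1}{10 - 12} \left(-5\right) = 9 \frac{1}{-2} \left(-5\right) = 9 \left(\left(- \frac{1}{2}\right) \left(-5\right)\right) = 9 \cdot \frac{5}{2} = \frac{45}{2} \approx 22.5$)
$\left(j + S{\left(-3,5 \right)} 5\right)^{2} = \left(\frac{45}{2} + 1 \cdot 5\right)^{2} = \left(\frac{45}{2} + 5\right)^{2} = \left(\frac{55}{2}\right)^{2} = \frac{3025}{4}$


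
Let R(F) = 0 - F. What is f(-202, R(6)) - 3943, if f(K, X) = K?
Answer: -4145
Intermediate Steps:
R(F) = -F
f(-202, R(6)) - 3943 = -202 - 3943 = -4145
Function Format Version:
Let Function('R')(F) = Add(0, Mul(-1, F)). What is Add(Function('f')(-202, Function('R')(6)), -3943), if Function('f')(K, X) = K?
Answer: -4145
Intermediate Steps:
Function('R')(F) = Mul(-1, F)
Add(Function('f')(-202, Function('R')(6)), -3943) = Add(-202, -3943) = -4145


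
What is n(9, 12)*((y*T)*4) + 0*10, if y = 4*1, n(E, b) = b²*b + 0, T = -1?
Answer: -27648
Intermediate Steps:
n(E, b) = b³ (n(E, b) = b³ + 0 = b³)
y = 4
n(9, 12)*((y*T)*4) + 0*10 = 12³*((4*(-1))*4) + 0*10 = 1728*(-4*4) + 0 = 1728*(-16) + 0 = -27648 + 0 = -27648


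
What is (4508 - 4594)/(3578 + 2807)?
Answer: -86/6385 ≈ -0.013469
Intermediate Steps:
(4508 - 4594)/(3578 + 2807) = -86/6385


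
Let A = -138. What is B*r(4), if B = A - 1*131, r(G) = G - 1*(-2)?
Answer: -1614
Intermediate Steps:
r(G) = 2 + G (r(G) = G + 2 = 2 + G)
B = -269 (B = -138 - 1*131 = -138 - 131 = -269)
B*r(4) = -269*(2 + 4) = -269*6 = -1614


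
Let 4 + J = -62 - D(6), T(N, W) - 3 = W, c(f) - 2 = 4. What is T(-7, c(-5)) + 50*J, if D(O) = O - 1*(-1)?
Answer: -3641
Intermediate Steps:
c(f) = 6 (c(f) = 2 + 4 = 6)
T(N, W) = 3 + W
D(O) = 1 + O (D(O) = O + 1 = 1 + O)
J = -73 (J = -4 + (-62 - (1 + 6)) = -4 + (-62 - 1*7) = -4 + (-62 - 7) = -4 - 69 = -73)
T(-7, c(-5)) + 50*J = (3 + 6) + 50*(-73) = 9 - 3650 = -3641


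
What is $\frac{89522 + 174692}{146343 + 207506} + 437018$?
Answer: $\frac{154638646496}{353849} \approx 4.3702 \cdot 10^{5}$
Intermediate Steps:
$\frac{89522 + 174692}{146343 + 207506} + 437018 = \frac{264214}{353849} + 437018 = \frac{154638646496}{353849}$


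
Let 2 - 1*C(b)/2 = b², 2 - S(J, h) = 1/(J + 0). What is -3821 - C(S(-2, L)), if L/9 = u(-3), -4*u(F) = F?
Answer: -7625/2 ≈ -3812.5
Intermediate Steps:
u(F) = -F/4
L = 27/4 (L = 9*(-¼*(-3)) = 9*(¾) = 27/4 ≈ 6.7500)
S(J, h) = 2 - 1/J (S(J, h) = 2 - 1/(J + 0) = 2 - 1/J)
C(b) = 4 - 2*b²
-3821 - C(S(-2, L)) = -3821 - (4 - 2*(2 - 1/(-2))²) = -3821 - (4 - 2*(2 - 1*(-½))²) = -3821 - (4 - 2*(2 + ½)²) = -3821 - (4 - 2*(5/2)²) = -3821 - (4 - 2*25/4) = -3821 - (4 - 25/2) = -3821 - 1*(-17/2) = -3821 + 17/2 = -7625/2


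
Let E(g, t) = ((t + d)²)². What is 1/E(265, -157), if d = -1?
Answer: 1/623201296 ≈ 1.6046e-9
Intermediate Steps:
E(g, t) = (-1 + t)⁴ (E(g, t) = ((t - 1)²)² = ((-1 + t)²)² = (-1 + t)⁴)
1/E(265, -157) = 1/((-1 - 157)⁴) = 1/((-158)⁴) = 1/623201296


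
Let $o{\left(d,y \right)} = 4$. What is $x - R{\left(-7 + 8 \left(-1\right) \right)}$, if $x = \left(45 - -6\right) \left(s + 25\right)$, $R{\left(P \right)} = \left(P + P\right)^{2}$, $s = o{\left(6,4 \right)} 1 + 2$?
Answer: $681$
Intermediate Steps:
$s = 6$ ($s = 4 \cdot 1 + 2 = 4 + 2 = 6$)
$R{\left(P \right)} = 4 P^{2}$ ($R{\left(P \right)} = \left(2 P\right)^{2} = 4 P^{2}$)
$x = 1581$ ($x = \left(45 - -6\right) \left(6 + 25\right) = \left(45 + 6\right) 31 = 51 \cdot 31 = 1581$)
$x - R{\left(-7 + 8 \left(-1\right) \right)} = 1581 - 4 \left(-7 + 8 \left(-1\right)\right)^{2} = 1581 - 4 \left(-7 - 8\right)^{2} = 1581 - 4 \left(-15\right)^{2} = 1581 - 4 \cdot 225 = 1581 - 900 = 681$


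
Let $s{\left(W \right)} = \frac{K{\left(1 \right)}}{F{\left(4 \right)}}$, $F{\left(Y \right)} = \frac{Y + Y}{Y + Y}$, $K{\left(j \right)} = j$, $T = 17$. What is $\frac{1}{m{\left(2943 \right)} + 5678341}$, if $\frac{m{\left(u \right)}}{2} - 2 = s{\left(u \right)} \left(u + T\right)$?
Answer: $\frac{1}{5684265} \approx 1.7592 \cdot 10^{-7}$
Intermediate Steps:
$F{\left(Y \right)} = 1$ ($F{\left(Y \right)} = \frac{2 Y}{2 Y} = 2 Y \frac{1}{2 Y} = 1$)
$s{\left(W \right)} = 1$ ($s{\left(W \right)} = 1 \cdot 1^{-1} = 1 \cdot 1 = 1$)
$m{\left(u \right)} = 38 + 2 u$ ($m{\left(u \right)} = 4 + 2 \cdot 1 \left(u + 17\right) = 4 + 2 \cdot 1 \left(17 + u\right) = 4 + 2 \left(17 + u\right) = 4 + \left(34 + 2 u\right) = 38 + 2 u$)
$\frac{1}{m{\left(2943 \right)} + 5678341} = \frac{1}{\left(38 + 2 \cdot 2943\right) + 5678341} = \frac{1}{\left(38 + 5886\right) + 5678341} = \frac{1}{5924 + 5678341} = \frac{1}{5684265}$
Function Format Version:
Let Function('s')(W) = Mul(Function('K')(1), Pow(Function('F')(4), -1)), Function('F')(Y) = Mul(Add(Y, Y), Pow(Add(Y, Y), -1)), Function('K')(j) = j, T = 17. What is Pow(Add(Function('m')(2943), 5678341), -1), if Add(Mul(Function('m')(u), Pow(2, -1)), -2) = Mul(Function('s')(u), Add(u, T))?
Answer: Rational(1, 5684265) ≈ 1.7592e-7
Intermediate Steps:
Function('F')(Y) = 1 (Function('F')(Y) = Mul(Mul(2, Y), Pow(Mul(2, Y), -1)) = Mul(Mul(2, Y), Mul(Rational(1, 2), Pow(Y, -1))) = 1)
Function('s')(W) = 1 (Function('s')(W) = Mul(1, Pow(1, -1)) = Mul(1, 1) = 1)
Function('m')(u) = Add(38, Mul(2, u)) (Function('m')(u) = Add(4, Mul(2, Mul(1, Add(u, 17)))) = Add(4, Mul(2, Mul(1, Add(17, u)))) = Add(4, Mul(2, Add(17, u))) = Add(4, Add(34, Mul(2, u))) = Add(38, Mul(2, u)))
Pow(Add(Function('m')(2943), 5678341), -1) = Pow(Add(Add(38, Mul(2, 2943)), 5678341), -1) = Pow(Add(Add(38, 5886), 5678341), -1) = Pow(Add(5924, 5678341), -1) = Pow(5684265, -1) = Rational(1, 5684265)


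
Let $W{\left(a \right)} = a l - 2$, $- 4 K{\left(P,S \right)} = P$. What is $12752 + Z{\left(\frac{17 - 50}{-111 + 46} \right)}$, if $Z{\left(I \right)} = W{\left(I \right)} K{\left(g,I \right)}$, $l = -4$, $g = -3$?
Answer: $\frac{1657367}{130} \approx 12749.0$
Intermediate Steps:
$K{\left(P,S \right)} = - \frac{P}{4}$
$W{\left(a \right)} = -2 - 4 a$ ($W{\left(a \right)} = a \left(-4\right) - 2 = - 4 a - 2 = -2 - 4 a$)
$Z{\left(I \right)} = - \frac{3}{2} - 3 I$ ($Z{\left(I \right)} = \left(-2 - 4 I\right) \left(\left(- \frac{1}{4}\right) \left(-3\right)\right) = \left(-2 - 4 I\right) \frac{3}{4} = - \frac{3}{2} - 3 I$)
$12752 + Z{\left(\frac{17 - 50}{-111 + 46} \right)} = 12752 - \left(\frac{3}{2} + 3 \frac{17 - 50}{-111 + 46}\right) = 12752 - \left(\frac{3}{2} + 3 \left(- \frac{33}{-65}\right)\right) = 12752 - \left(\frac{3}{2} + 3 \left(\left(-33\right) \left(- \frac{1}{65}\right)\right)\right) = 12752 - \frac{393}{130} = \frac{1657367}{130}$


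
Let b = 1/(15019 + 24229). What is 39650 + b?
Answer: 1556183201/39248 ≈ 39650.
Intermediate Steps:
b = 1/39248 ≈ 2.5479e-5
39650 + b = 39650 + 1/39248 = 1556183201/39248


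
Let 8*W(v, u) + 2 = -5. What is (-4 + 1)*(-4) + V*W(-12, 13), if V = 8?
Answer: 5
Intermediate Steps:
W(v, u) = -7/8 (W(v, u) = -1/4 + (1/8)*(-5) = -1/4 - 5/8 = -7/8)
(-4 + 1)*(-4) + V*W(-12, 13) = (-4 + 1)*(-4) + 8*(-7/8) = -3*(-4) - 7 = 12 - 7 = 5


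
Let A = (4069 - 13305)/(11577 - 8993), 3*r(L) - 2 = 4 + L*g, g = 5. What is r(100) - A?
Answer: 333803/1938 ≈ 172.24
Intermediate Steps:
r(L) = 2 + 5*L/3 (r(L) = ⅔ + (4 + L*5)/3 = ⅔ + (4 + 5*L)/3 = ⅔ + (4/3 + 5*L/3) = 2 + 5*L/3)
A = -2309/646 (A = -9236/2584 = -9236*1/2584 = -2309/646 ≈ -3.5743)
r(100) - A = (2 + (5/3)*100) - 1*(-2309/646) = (2 + 500/3) + 2309/646 = 506/3 + 2309/646 = 333803/1938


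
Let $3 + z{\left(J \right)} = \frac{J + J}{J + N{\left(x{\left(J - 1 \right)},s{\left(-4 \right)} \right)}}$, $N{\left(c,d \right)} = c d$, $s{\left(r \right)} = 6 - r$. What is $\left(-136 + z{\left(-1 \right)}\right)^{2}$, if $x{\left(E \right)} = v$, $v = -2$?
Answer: $\frac{8508889}{441} \approx 19295.0$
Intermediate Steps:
$x{\left(E \right)} = -2$
$z{\left(J \right)} = -3 + \frac{2 J}{-20 + J}$ ($z{\left(J \right)} = -3 + \frac{J + J}{J - 2 \left(6 - -4\right)} = -3 + \frac{2 J}{J - 2 \left(6 + 4\right)} = -3 + \frac{2 J}{J - 20} = -3 + \frac{2 J}{-20 + J}$)
$\left(-136 + z{\left(-1 \right)}\right)^{2} = \left(-136 + \frac{60 - -1}{-20 - 1}\right)^{2} = \left(-136 + \frac{60 + 1}{-21}\right)^{2} = \left(-136 - \frac{61}{21}\right)^{2} = \left(- \frac{2917}{21}\right)^{2} = \frac{8508889}{441}$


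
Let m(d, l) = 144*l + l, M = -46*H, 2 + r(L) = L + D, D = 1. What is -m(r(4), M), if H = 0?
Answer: 0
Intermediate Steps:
r(L) = -1 + L (r(L) = -2 + (L + 1) = -2 + (1 + L) = -1 + L)
M = 0 (M = -46*0 = 0)
m(d, l) = 145*l
-m(r(4), M) = -145*0 = -1*0 = 0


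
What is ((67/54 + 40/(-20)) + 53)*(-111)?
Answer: -104377/18 ≈ -5798.7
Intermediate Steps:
((67/54 + 40/(-20)) + 53)*(-111) = ((67*(1/54) + 40*(-1/20)) + 53)*(-111) = ((67/54 - 2) + 53)*(-111) = (-41/54 + 53)*(-111) = (2821/54)*(-111) = -104377/18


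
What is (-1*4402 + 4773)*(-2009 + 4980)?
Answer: 1102241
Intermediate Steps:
(-1*4402 + 4773)*(-2009 + 4980) = (-4402 + 4773)*2971 = 371*2971 = 1102241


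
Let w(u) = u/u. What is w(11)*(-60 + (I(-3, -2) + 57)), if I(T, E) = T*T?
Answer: 6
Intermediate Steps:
w(u) = 1
I(T, E) = T²
w(11)*(-60 + (I(-3, -2) + 57)) = 1*(-60 + ((-3)² + 57)) = 1*(-60 + (9 + 57)) = 1*(-60 + 66) = 1*6 = 6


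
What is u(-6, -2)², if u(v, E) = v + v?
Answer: 144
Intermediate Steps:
u(v, E) = 2*v
u(-6, -2)² = (2*(-6))² = (-12)² = 144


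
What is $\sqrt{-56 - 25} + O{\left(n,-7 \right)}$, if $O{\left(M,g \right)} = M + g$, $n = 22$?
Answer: $15 + 9 i \approx 15.0 + 9.0 i$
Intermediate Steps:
$\sqrt{-56 - 25} + O{\left(n,-7 \right)} = \sqrt{-56 - 25} + \left(22 - 7\right) = \sqrt{-81} + 15 = 9 i + 15 = 15 + 9 i$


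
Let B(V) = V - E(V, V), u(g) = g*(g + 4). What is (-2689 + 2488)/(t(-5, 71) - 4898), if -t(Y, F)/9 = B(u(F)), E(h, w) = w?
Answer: 201/4898 ≈ 0.041037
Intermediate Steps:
u(g) = g*(4 + g)
B(V) = 0 (B(V) = V - V = 0)
t(Y, F) = 0 (t(Y, F) = -9*0 = 0)
(-2689 + 2488)/(t(-5, 71) - 4898) = (-2689 + 2488)/(0 - 4898) = -201/(-4898) = -201*(-1/4898) = 201/4898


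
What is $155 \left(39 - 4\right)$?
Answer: $5425$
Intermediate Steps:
$155 \left(39 - 4\right) = 155 \cdot 35 = 5425$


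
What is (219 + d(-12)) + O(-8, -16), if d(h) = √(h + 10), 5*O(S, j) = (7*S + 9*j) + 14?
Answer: 909/5 + I*√2 ≈ 181.8 + 1.4142*I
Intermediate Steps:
O(S, j) = 14/5 + 7*S/5 + 9*j/5 (O(S, j) = ((7*S + 9*j) + 14)/5 = (14 + 7*S + 9*j)/5 = 14/5 + 7*S/5 + 9*j/5)
d(h) = √(10 + h)
(219 + d(-12)) + O(-8, -16) = (219 + √(10 - 12)) + (14/5 + (7/5)*(-8) + (9/5)*(-16)) = (219 + √(-2)) + (14/5 - 56/5 - 144/5) = (219 + I*√2) - 186/5 = 909/5 + I*√2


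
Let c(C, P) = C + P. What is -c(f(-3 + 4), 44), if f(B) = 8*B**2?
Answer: -52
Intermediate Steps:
-c(f(-3 + 4), 44) = -(8*(-3 + 4)**2 + 44) = -(8*1**2 + 44) = -(8*1 + 44) = -(8 + 44) = -1*52 = -52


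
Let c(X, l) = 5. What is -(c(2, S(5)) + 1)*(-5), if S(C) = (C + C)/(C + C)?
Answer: 30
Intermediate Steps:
S(C) = 1 (S(C) = (2*C)/((2*C)) = (2*C)*(1/(2*C)) = 1)
-(c(2, S(5)) + 1)*(-5) = -(5 + 1)*(-5) = -6*(-5) = -1*(-30) = 30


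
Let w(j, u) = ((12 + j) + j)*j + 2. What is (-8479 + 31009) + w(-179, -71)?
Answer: 84466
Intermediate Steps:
w(j, u) = 2 + j*(12 + 2*j) (w(j, u) = (12 + 2*j)*j + 2 = j*(12 + 2*j) + 2 = 2 + j*(12 + 2*j))
(-8479 + 31009) + w(-179, -71) = (-8479 + 31009) + (2 + 2*(-179)**2 + 12*(-179)) = 22530 + (2 + 2*32041 - 2148) = 22530 + (2 + 64082 - 2148) = 22530 + 61936 = 84466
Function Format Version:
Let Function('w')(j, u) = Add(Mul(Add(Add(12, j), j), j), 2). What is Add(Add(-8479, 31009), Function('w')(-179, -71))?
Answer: 84466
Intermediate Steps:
Function('w')(j, u) = Add(2, Mul(j, Add(12, Mul(2, j)))) (Function('w')(j, u) = Add(Mul(Add(12, Mul(2, j)), j), 2) = Add(Mul(j, Add(12, Mul(2, j))), 2) = Add(2, Mul(j, Add(12, Mul(2, j)))))
Add(Add(-8479, 31009), Function('w')(-179, -71)) = Add(Add(-8479, 31009), Add(2, Mul(2, Pow(-179, 2)), Mul(12, -179))) = Add(22530, Add(2, Mul(2, 32041), -2148)) = Add(22530, Add(2, 64082, -2148)) = Add(22530, 61936) = 84466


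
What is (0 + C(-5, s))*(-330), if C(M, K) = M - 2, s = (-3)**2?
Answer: 2310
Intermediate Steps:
s = 9
C(M, K) = -2 + M
(0 + C(-5, s))*(-330) = (0 + (-2 - 5))*(-330) = (0 - 7)*(-330) = -7*(-330) = 2310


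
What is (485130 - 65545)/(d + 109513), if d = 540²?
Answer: 419585/401113 ≈ 1.0461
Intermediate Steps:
d = 291600
(485130 - 65545)/(d + 109513) = (485130 - 65545)/(291600 + 109513) = 419585/401113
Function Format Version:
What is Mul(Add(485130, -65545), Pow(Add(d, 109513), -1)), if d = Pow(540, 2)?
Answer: Rational(419585, 401113) ≈ 1.0461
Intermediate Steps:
d = 291600
Mul(Add(485130, -65545), Pow(Add(d, 109513), -1)) = Mul(Add(485130, -65545), Pow(Add(291600, 109513), -1)) = Mul(419585, Pow(401113, -1)) = Mul(419585, Rational(1, 401113)) = Rational(419585, 401113)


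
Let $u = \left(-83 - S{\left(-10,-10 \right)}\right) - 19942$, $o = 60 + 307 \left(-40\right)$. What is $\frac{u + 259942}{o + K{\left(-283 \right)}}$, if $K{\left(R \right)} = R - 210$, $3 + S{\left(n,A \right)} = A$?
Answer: $- \frac{239930}{12713} \approx -18.873$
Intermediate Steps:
$S{\left(n,A \right)} = -3 + A$
$K{\left(R \right)} = -210 + R$ ($K{\left(R \right)} = R - 210 = -210 + R$)
$o = -12220$ ($o = 60 - 12280 = -12220$)
$u = -20012$ ($u = \left(-83 - \left(-3 - 10\right)\right) - 19942 = \left(-83 - -13\right) - 19942 = \left(-83 + 13\right) - 19942 = -70 - 19942 = -20012$)
$\frac{u + 259942}{o + K{\left(-283 \right)}} = \frac{-20012 + 259942}{-12220 - 493} = \frac{239930}{-12220 - 493} = \frac{239930}{-12713} = 239930 \left(- \frac{1}{12713}\right) = - \frac{239930}{12713}$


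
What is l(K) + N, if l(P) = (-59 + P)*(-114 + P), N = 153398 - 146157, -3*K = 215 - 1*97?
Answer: 200869/9 ≈ 22319.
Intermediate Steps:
K = -118/3 (K = -(215 - 1*97)/3 = -(215 - 97)/3 = -1/3*118 = -118/3 ≈ -39.333)
N = 7241
l(P) = (-114 + P)*(-59 + P)
l(K) + N = (6726 + (-118/3)**2 - 173*(-118/3)) + 7241 = (6726 + 13924/9 + 20414/3) + 7241 = 135700/9 + 7241 = 200869/9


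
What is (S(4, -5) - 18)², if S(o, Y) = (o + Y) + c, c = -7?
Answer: 676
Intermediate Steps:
S(o, Y) = -7 + Y + o (S(o, Y) = (o + Y) - 7 = (Y + o) - 7 = -7 + Y + o)
(S(4, -5) - 18)² = ((-7 - 5 + 4) - 18)² = (-8 - 18)² = (-26)² = 676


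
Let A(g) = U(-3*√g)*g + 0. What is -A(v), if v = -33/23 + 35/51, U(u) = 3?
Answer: 878/391 ≈ 2.2455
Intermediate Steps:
v = -878/1173 (v = -33*1/23 + 35*(1/51) = -33/23 + 35/51 = -878/1173 ≈ -0.74851)
A(g) = 3*g (A(g) = 3*g + 0 = 3*g)
-A(v) = -3*(-878)/1173 = -1*(-878/391) = 878/391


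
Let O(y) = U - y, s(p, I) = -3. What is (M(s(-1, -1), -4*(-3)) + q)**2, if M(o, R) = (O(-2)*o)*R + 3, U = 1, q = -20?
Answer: 15625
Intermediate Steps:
O(y) = 1 - y
M(o, R) = 3 + 3*R*o (M(o, R) = ((1 - 1*(-2))*o)*R + 3 = ((1 + 2)*o)*R + 3 = (3*o)*R + 3 = 3*R*o + 3 = 3 + 3*R*o)
(M(s(-1, -1), -4*(-3)) + q)**2 = ((3 + 3*(-4*(-3))*(-3)) - 20)**2 = ((3 + 3*12*(-3)) - 20)**2 = ((3 - 108) - 20)**2 = (-105 - 20)**2 = (-125)**2 = 15625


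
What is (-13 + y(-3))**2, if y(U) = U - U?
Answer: 169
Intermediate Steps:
y(U) = 0
(-13 + y(-3))**2 = (-13 + 0)**2 = (-13)**2 = 169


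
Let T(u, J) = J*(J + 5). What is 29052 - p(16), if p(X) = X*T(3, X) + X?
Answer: 23660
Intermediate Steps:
T(u, J) = J*(5 + J)
p(X) = X + X²*(5 + X) (p(X) = X*(X*(5 + X)) + X = X²*(5 + X) + X = X + X²*(5 + X))
29052 - p(16) = 29052 - 16*(1 + 16*(5 + 16)) = 29052 - 16*(1 + 16*21) = 29052 - 16*(1 + 336) = 29052 - 16*337 = 29052 - 1*5392 = 29052 - 5392 = 23660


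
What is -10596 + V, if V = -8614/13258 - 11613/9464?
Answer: -94982495743/8962408 ≈ -10598.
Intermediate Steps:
V = -16820575/8962408 (V = -8614*1/13258 - 11613*1/9464 = -4307/6629 - 1659/1352 = -16820575/8962408 ≈ -1.8768)
-10596 + V = -10596 - 16820575/8962408 = -94982495743/8962408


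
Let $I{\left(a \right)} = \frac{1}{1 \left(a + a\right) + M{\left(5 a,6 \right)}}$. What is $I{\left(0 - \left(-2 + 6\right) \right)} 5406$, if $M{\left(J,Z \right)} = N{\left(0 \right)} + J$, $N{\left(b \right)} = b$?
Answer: $- \frac{2703}{14} \approx -193.07$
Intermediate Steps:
$M{\left(J,Z \right)} = J$ ($M{\left(J,Z \right)} = 0 + J = J$)
$I{\left(a \right)} = \frac{1}{7 a}$ ($I{\left(a \right)} = \frac{1}{1 \left(a + a\right) + 5 a} = \frac{1}{1 \cdot 2 a + 5 a} = \frac{1}{2 a + 5 a} = \frac{1}{7 a}$)
$I{\left(0 - \left(-2 + 6\right) \right)} 5406 = \frac{1}{7 \left(0 - \left(-2 + 6\right)\right)} 5406 = \frac{1}{7 \left(0 - 4\right)} 5406 = \frac{1}{7 \left(-4\right)} 5406 = \frac{1}{7} \left(- \frac{1}{4}\right) 5406 = \left(- \frac{1}{28}\right) 5406 = - \frac{2703}{14}$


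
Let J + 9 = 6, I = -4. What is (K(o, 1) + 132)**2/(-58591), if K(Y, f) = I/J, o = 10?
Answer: -160000/527319 ≈ -0.30342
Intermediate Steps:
J = -3 (J = -9 + 6 = -3)
K(Y, f) = 4/3 (K(Y, f) = -4/(-3) = -4*(-1/3) = 4/3)
(K(o, 1) + 132)**2/(-58591) = (4/3 + 132)**2/(-58591) = (400/3)**2*(-1/58591) = (160000/9)*(-1/58591) = -160000/527319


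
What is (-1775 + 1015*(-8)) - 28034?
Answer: -37929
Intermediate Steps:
(-1775 + 1015*(-8)) - 28034 = (-1775 - 8120) - 28034 = -9895 - 28034 = -37929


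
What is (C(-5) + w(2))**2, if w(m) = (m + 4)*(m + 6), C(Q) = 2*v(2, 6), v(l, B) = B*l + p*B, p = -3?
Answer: 1296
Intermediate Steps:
v(l, B) = -3*B + B*l (v(l, B) = B*l - 3*B = -3*B + B*l)
C(Q) = -12 (C(Q) = 2*(6*(-3 + 2)) = 2*(6*(-1)) = 2*(-6) = -12)
w(m) = (4 + m)*(6 + m)
(C(-5) + w(2))**2 = (-12 + (24 + 2**2 + 10*2))**2 = (-12 + (24 + 4 + 20))**2 = (-12 + 48)**2 = 36**2 = 1296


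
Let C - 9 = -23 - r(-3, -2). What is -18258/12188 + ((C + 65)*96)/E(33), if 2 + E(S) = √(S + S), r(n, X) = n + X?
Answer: 32478345/188914 + 2688*√66/31 ≈ 876.35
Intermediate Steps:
r(n, X) = X + n
E(S) = -2 + √2*√S (E(S) = -2 + √(S + S) = -2 + √(2*S) = -2 + √2*√S)
C = -9 (C = 9 + (-23 - (-2 - 3)) = 9 + (-23 - 1*(-5)) = 9 + (-23 + 5) = 9 - 18 = -9)
-18258/12188 + ((C + 65)*96)/E(33) = -18258/12188 + ((-9 + 65)*96)/(-2 + √2*√33) = -18258*1/12188 + (56*96)/(-2 + √66) = -9129/6094 + 5376/(-2 + √66)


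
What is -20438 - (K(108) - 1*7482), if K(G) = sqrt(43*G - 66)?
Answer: -12956 - sqrt(4578) ≈ -13024.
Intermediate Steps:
K(G) = sqrt(-66 + 43*G)
-20438 - (K(108) - 1*7482) = -20438 - (sqrt(-66 + 43*108) - 1*7482) = -20438 - (sqrt(-66 + 4644) - 7482) = -20438 - (sqrt(4578) - 7482) = -20438 - (-7482 + sqrt(4578)) = -20438 + (7482 - sqrt(4578)) = -12956 - sqrt(4578)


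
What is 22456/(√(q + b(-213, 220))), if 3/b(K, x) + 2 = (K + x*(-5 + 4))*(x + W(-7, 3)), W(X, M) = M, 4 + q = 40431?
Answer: 5614*√10470622998894/162652981 ≈ 111.69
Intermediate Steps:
q = 40427 (q = -4 + 40431 = 40427)
b(K, x) = 3/(-2 + (3 + x)*(K - x)) (b(K, x) = 3/(-2 + (K + x*(-5 + 4))*(x + 3)) = 3/(-2 + (K + x*(-1))*(3 + x)) = 3/(-2 + (K - x)*(3 + x)) = 3/(-2 + (3 + x)*(K - x)))
22456/(√(q + b(-213, 220))) = 22456/(√(40427 - 3/(2 + 220² - 3*(-213) + 3*220 - 1*(-213)*220))) = 22456/(√(40427 - 3/(2 + 48400 + 639 + 660 + 46860))) = 22456/(√(40427 - 3/96561)) = 22456/(√(40427 - 3*1/96561)) = 22456/(√(40427 - 1/32187)) = 22456/(√(1301223848/32187)) = 22456/((2*√10470622998894/32187)) = 22456*(√10470622998894/650611924) = 5614*√10470622998894/162652981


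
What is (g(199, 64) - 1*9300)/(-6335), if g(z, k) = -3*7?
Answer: 9321/6335 ≈ 1.4713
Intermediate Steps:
g(z, k) = -21
(g(199, 64) - 1*9300)/(-6335) = (-21 - 1*9300)/(-6335) = (-21 - 9300)*(-1/6335) = -9321*(-1/6335) = 9321/6335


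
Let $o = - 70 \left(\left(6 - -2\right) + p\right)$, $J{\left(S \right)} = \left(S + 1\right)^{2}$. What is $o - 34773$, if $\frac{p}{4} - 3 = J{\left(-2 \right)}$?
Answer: $-36453$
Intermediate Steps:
$J{\left(S \right)} = \left(1 + S\right)^{2}$
$p = 16$ ($p = 12 + 4 \left(1 - 2\right)^{2} = 12 + 4 \left(-1\right)^{2} = 12 + 4 \cdot 1 = 12 + 4 = 16$)
$o = -1680$ ($o = - 70 \left(\left(6 - -2\right) + 16\right) = - 70 \left(\left(6 + 2\right) + 16\right) = - 70 \left(8 + 16\right) = \left(-70\right) 24 = -1680$)
$o - 34773 = -1680 - 34773 = -36453$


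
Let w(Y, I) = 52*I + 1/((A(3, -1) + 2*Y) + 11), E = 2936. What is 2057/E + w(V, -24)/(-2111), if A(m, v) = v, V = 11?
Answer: 32025453/24791584 ≈ 1.2918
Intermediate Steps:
w(Y, I) = 1/(10 + 2*Y) + 52*I (w(Y, I) = 52*I + 1/((-1 + 2*Y) + 11) = 52*I + 1/(10 + 2*Y) = 1/(10 + 2*Y) + 52*I)
2057/E + w(V, -24)/(-2111) = 2057/2936 + ((1 + 520*(-24) + 104*(-24)*11)/(2*(5 + 11)))/(-2111) = 2057*(1/2936) + ((1/2)*(1 - 12480 - 27456)/16)*(-1/2111) = 2057/2936 + ((1/2)*(1/16)*(-39935))*(-1/2111) = 2057/2936 - 39935/32*(-1/2111) = 2057/2936 + 39935/67552 = 32025453/24791584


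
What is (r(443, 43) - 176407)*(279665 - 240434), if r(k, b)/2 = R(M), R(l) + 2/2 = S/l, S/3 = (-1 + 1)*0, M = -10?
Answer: -6920701479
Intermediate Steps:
S = 0 (S = 3*((-1 + 1)*0) = 3*(0*0) = 3*0 = 0)
R(l) = -1 (R(l) = -1 + 0/l = -1 + 0 = -1)
r(k, b) = -2 (r(k, b) = 2*(-1) = -2)
(r(443, 43) - 176407)*(279665 - 240434) = (-2 - 176407)*(279665 - 240434) = -176409*39231 = -6920701479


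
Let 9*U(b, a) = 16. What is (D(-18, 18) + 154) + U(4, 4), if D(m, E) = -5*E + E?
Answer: 754/9 ≈ 83.778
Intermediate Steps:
D(m, E) = -4*E
U(b, a) = 16/9 (U(b, a) = (⅑)*16 = 16/9)
(D(-18, 18) + 154) + U(4, 4) = (-4*18 + 154) + 16/9 = (-72 + 154) + 16/9 = 82 + 16/9 = 754/9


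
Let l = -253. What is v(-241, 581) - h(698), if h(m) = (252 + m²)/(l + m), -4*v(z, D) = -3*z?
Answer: -2271559/1780 ≈ -1276.2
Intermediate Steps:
v(z, D) = 3*z/4 (v(z, D) = -(-3)*z/4 = 3*z/4)
h(m) = (252 + m²)/(-253 + m)
v(-241, 581) - h(698) = (¾)*(-241) - (252 + 698²)/(-253 + 698) = -723/4 - (252 + 487204)/445 = -723/4 - 487456/445 = -2271559/1780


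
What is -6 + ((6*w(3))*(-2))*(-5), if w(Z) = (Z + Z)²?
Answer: 2154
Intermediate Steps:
w(Z) = 4*Z² (w(Z) = (2*Z)² = 4*Z²)
-6 + ((6*w(3))*(-2))*(-5) = -6 + ((6*(4*3²))*(-2))*(-5) = -6 + ((6*(4*9))*(-2))*(-5) = -6 + ((6*36)*(-2))*(-5) = -6 + (216*(-2))*(-5) = -6 - 432*(-5) = -6 + 2160 = 2154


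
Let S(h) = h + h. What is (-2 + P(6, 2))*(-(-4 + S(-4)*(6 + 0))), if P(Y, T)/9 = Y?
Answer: 2704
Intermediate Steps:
P(Y, T) = 9*Y
S(h) = 2*h
(-2 + P(6, 2))*(-(-4 + S(-4)*(6 + 0))) = (-2 + 9*6)*(-(-4 + (2*(-4))*(6 + 0))) = (-2 + 54)*(-(-4 - 8*6)) = 52*(-(-4 - 48)) = 52*(-1*(-52)) = 52*52 = 2704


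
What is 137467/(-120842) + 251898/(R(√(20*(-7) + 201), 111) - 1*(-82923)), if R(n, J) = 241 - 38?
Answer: 9506388137/5022556046 ≈ 1.8927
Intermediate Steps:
R(n, J) = 203
137467/(-120842) + 251898/(R(√(20*(-7) + 201), 111) - 1*(-82923)) = 137467/(-120842) + 251898/(203 - 1*(-82923)) = 137467*(-1/120842) + 251898/(203 + 82923) = -137467/120842 + 251898/83126 = -137467/120842 + 251898*(1/83126) = -137467/120842 + 125949/41563 = 9506388137/5022556046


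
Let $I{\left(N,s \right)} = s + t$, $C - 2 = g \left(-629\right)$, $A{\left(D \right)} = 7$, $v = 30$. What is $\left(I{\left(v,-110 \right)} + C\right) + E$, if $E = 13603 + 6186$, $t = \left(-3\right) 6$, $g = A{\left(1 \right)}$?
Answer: $15260$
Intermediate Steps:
$g = 7$
$t = -18$
$C = -4401$ ($C = 2 + 7 \left(-629\right) = 2 - 4403 = -4401$)
$E = 19789$
$I{\left(N,s \right)} = -18 + s$ ($I{\left(N,s \right)} = s - 18 = -18 + s$)
$\left(I{\left(v,-110 \right)} + C\right) + E = \left(\left(-18 - 110\right) - 4401\right) + 19789 = \left(-128 - 4401\right) + 19789 = -4529 + 19789 = 15260$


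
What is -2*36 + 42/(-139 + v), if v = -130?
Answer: -19410/269 ≈ -72.156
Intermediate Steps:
-2*36 + 42/(-139 + v) = -2*36 + 42/(-139 - 130) = -72 + 42/(-269) = -72 - 1/269*42 = -72 - 42/269 = -19410/269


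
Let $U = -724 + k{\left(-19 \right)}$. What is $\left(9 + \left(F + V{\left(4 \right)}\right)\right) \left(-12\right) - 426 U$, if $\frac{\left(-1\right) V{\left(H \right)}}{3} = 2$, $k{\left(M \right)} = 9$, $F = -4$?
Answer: $304602$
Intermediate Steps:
$V{\left(H \right)} = -6$ ($V{\left(H \right)} = \left(-3\right) 2 = -6$)
$U = -715$ ($U = -724 + 9 = -715$)
$\left(9 + \left(F + V{\left(4 \right)}\right)\right) \left(-12\right) - 426 U = \left(9 - 10\right) \left(-12\right) - -304590 = \left(9 - 10\right) \left(-12\right) + 304590 = \left(-1\right) \left(-12\right) + 304590 = 12 + 304590 = 304602$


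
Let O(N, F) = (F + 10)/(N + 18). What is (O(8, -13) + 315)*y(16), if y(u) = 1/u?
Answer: 8187/416 ≈ 19.680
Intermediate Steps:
O(N, F) = (10 + F)/(18 + N)
(O(8, -13) + 315)*y(16) = ((10 - 13)/(18 + 8) + 315)/16 = (-3/26 + 315)*(1/16) = (8187/26)*(1/16) = 8187/416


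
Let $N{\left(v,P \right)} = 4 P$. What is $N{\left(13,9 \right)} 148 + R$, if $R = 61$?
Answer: $5389$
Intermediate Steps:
$N{\left(13,9 \right)} 148 + R = 4 \cdot 9 \cdot 148 + 61 = 36 \cdot 148 + 61 = 5328 + 61 = 5389$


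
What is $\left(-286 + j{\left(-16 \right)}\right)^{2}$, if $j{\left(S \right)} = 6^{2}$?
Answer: $62500$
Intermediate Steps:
$j{\left(S \right)} = 36$
$\left(-286 + j{\left(-16 \right)}\right)^{2} = \left(-286 + 36\right)^{2} = \left(-250\right)^{2} = 62500$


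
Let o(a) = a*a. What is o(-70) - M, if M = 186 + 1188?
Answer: 3526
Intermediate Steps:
o(a) = a**2
M = 1374
o(-70) - M = (-70)**2 - 1*1374 = 4900 - 1374 = 3526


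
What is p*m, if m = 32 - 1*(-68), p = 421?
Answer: 42100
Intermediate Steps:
m = 100 (m = 32 + 68 = 100)
p*m = 421*100 = 42100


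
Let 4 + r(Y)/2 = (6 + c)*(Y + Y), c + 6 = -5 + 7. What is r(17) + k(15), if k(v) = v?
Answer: 143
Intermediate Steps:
c = -4 (c = -6 + (-5 + 7) = -6 + 2 = -4)
r(Y) = -8 + 8*Y (r(Y) = -8 + 2*((6 - 4)*(Y + Y)) = -8 + 2*(2*(2*Y)) = -8 + 2*(4*Y) = -8 + 8*Y)
r(17) + k(15) = (-8 + 8*17) + 15 = (-8 + 136) + 15 = 128 + 15 = 143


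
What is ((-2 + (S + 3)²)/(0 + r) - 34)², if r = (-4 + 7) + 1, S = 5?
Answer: 1369/4 ≈ 342.25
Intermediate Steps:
r = 4 (r = 3 + 1 = 4)
((-2 + (S + 3)²)/(0 + r) - 34)² = ((-2 + (5 + 3)²)/(0 + 4) - 34)² = ((-2 + 8²)/4 - 34)² = ((-2 + 64)*(¼) - 34)² = (62*(¼) - 34)² = (31/2 - 34)² = (-37/2)² = 1369/4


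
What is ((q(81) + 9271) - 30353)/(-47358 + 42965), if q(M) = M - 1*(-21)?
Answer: 20980/4393 ≈ 4.7758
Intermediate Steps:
q(M) = 21 + M (q(M) = M + 21 = 21 + M)
((q(81) + 9271) - 30353)/(-47358 + 42965) = (((21 + 81) + 9271) - 30353)/(-47358 + 42965) = ((102 + 9271) - 30353)/(-4393) = (9373 - 30353)*(-1/4393) = -20980*(-1/4393) = 20980/4393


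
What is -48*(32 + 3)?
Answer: -1680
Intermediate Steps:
-48*(32 + 3) = -48*35 = -1680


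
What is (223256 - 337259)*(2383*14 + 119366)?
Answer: -17411450184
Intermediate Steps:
(223256 - 337259)*(2383*14 + 119366) = -114003*(33362 + 119366) = -114003*152728 = -17411450184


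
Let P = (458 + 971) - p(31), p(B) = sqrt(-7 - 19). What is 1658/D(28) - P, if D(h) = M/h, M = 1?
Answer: 44995 + I*sqrt(26) ≈ 44995.0 + 5.099*I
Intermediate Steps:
p(B) = I*sqrt(26) (p(B) = sqrt(-26) = I*sqrt(26))
D(h) = 1/h
P = 1429 - I*sqrt(26) (P = (458 + 971) - I*sqrt(26) = 1429 - I*sqrt(26) ≈ 1429.0 - 5.099*I)
1658/D(28) - P = 1658/(1/28) - (1429 - I*sqrt(26)) = 1658/(1/28) + (-1429 + I*sqrt(26)) = 1658*28 + (-1429 + I*sqrt(26)) = 46424 + (-1429 + I*sqrt(26)) = 44995 + I*sqrt(26)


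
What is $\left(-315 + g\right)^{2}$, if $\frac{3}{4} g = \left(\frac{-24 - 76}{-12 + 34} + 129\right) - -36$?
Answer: $\frac{11122225}{1089} \approx 10213.0$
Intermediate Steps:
$g = \frac{7060}{33}$ ($g = \frac{4 \left(\left(\frac{-24 - 76}{-12 + 34} + 129\right) - -36\right)}{3} = \frac{4 \left(\left(- \frac{100}{22} + 129\right) + 36\right)}{3} = \frac{4 \left(\left(\left(-100\right) \frac{1}{22} + 129\right) + 36\right)}{3} = \frac{4 \left(\left(- \frac{50}{11} + 129\right) + 36\right)}{3} = \frac{4 \left(\frac{1369}{11} + 36\right)}{3} = \frac{4}{3} \cdot \frac{1765}{11} = \frac{7060}{33} \approx 213.94$)
$\left(-315 + g\right)^{2} = \left(-315 + \frac{7060}{33}\right)^{2} = \left(- \frac{3335}{33}\right)^{2} = \frac{11122225}{1089}$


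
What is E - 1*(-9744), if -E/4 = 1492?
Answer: 3776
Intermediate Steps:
E = -5968 (E = -4*1492 = -5968)
E - 1*(-9744) = -5968 - 1*(-9744) = -5968 + 9744 = 3776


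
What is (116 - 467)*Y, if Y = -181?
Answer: 63531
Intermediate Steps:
(116 - 467)*Y = (116 - 467)*(-181) = -351*(-181) = 63531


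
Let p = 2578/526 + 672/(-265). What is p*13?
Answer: 2143037/69695 ≈ 30.749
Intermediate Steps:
p = 164849/69695 (p = 2578*(1/526) + 672*(-1/265) = 1289/263 - 672/265 = 164849/69695 ≈ 2.3653)
p*13 = (164849/69695)*13 = 2143037/69695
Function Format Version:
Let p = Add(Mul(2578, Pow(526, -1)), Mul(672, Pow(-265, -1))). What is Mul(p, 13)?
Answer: Rational(2143037, 69695) ≈ 30.749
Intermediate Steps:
p = Rational(164849, 69695) (p = Add(Mul(2578, Rational(1, 526)), Mul(672, Rational(-1, 265))) = Add(Rational(1289, 263), Rational(-672, 265)) = Rational(164849, 69695) ≈ 2.3653)
Mul(p, 13) = Mul(Rational(164849, 69695), 13) = Rational(2143037, 69695)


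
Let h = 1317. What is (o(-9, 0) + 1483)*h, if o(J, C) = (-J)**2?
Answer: 2059788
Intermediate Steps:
o(J, C) = J**2
(o(-9, 0) + 1483)*h = ((-9)**2 + 1483)*1317 = (81 + 1483)*1317 = 1564*1317 = 2059788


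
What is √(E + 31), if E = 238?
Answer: √269 ≈ 16.401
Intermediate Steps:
√(E + 31) = √(238 + 31) = √269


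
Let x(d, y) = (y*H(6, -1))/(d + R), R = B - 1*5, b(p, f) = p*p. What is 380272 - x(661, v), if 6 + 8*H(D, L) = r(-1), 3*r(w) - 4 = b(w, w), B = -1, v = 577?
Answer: 5977883341/15720 ≈ 3.8027e+5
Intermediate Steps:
b(p, f) = p²
R = -6 (R = -1 - 1*5 = -1 - 5 = -6)
r(w) = 4/3 + w²/3
H(D, L) = -13/24 (H(D, L) = -¾ + (4/3 + (⅓)*(-1)²)/8 = -¾ + (4/3 + (⅓)*1)/8 = -¾ + (4/3 + ⅓)/8 = -¾ + (⅛)*(5/3) = -¾ + 5/24 = -13/24)
x(d, y) = -13*y/(24*(-6 + d)) (x(d, y) = (y*(-13/24))/(d - 6) = (-13*y/24)/(-6 + d) = -13*y/(24*(-6 + d)))
380272 - x(661, v) = 380272 - (-13)*577/(-144 + 24*661) = 380272 - (-13)*577/(-144 + 15864) = 380272 - (-13)*577/15720 = 380272 - 1*(-7501/15720) = 380272 + 7501/15720 = 5977883341/15720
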